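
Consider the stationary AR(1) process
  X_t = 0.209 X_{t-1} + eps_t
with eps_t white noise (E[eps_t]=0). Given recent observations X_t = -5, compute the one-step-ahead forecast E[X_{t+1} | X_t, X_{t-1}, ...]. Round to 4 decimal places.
E[X_{t+1} \mid \mathcal F_t] = -1.0450

For an AR(p) model X_t = c + sum_i phi_i X_{t-i} + eps_t, the
one-step-ahead conditional mean is
  E[X_{t+1} | X_t, ...] = c + sum_i phi_i X_{t+1-i}.
Substitute known values:
  E[X_{t+1} | ...] = (0.209) * (-5)
                   = -1.0450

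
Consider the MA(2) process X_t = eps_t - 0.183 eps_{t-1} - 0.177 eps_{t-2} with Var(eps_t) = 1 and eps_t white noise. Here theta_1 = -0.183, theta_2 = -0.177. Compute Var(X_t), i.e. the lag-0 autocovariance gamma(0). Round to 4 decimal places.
\gamma(0) = 1.0648

For an MA(q) process X_t = eps_t + sum_i theta_i eps_{t-i} with
Var(eps_t) = sigma^2, the variance is
  gamma(0) = sigma^2 * (1 + sum_i theta_i^2).
  sum_i theta_i^2 = (-0.183)^2 + (-0.177)^2 = 0.033489 + 0.031329 = 0.064818.
  gamma(0) = 1 * (1 + 0.064818) = 1 * 1.064818 = 1.064818, which rounds to 1.0648.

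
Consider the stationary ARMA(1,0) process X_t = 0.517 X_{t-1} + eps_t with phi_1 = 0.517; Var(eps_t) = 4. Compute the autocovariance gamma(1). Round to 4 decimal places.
\gamma(1) = 2.8224

Multiply the model equation by X_{t-k} and take expectations. With theta_0 = psi_0 = 1 and psi_j the MA(infinity) weights, this gives
  gamma(k) - sum_i phi_i gamma(k-i) = c_k,
  c_k = sigma^2 * sum_{j=k..q} theta_j psi_{j-k}   (c_k = 0 for k > q),
using gamma(-m) = gamma(m).
Pure AR (q = 0): c_0 = sigma^2 = 4, c_k = 0 for k >= 1.
Equations for k = 0 and k = 1 (AR order 1):
  gamma(0) = phi_1 gamma(1) + c_0
  gamma(1) = phi_1 gamma(0) + c_1
Substituting the second into the first: gamma(0) (1 - phi_1^2) = c_0 + phi_1 c_1, so
  gamma(0) = c_0 / (1 - phi_1^2) = 4 / (1 - (0.517)^2) = 4 / 0.732711 = 5.459178.
  gamma(1) = phi_1 gamma(0) = (0.517)(5.459178) = 2.822395.
Therefore gamma(1) = 2.8224 (to 4 decimal places).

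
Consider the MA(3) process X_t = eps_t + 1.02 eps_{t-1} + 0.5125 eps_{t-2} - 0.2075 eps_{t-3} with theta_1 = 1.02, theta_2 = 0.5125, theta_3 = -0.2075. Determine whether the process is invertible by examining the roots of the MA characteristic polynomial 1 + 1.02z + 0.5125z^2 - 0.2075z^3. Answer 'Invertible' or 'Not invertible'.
\text{Invertible}

The MA(q) characteristic polynomial is P(z) = 1 + 1.02z + 0.5125z^2 - 0.2075z^3.
Invertibility requires all roots to lie outside the unit circle, i.e. |z| > 1 for every root.
Degree 3: look for a simple real root z0 first, then factor out (1 - z/z0) and solve the remaining quadratic.
Testing z0 = 4: P(4) = 1 + (1.02)(4) + (0.5125)(4)^2 + (-0.2075)(4)^3
  = 1 + (4.08) + (8.2) + (-13.28) = 0.  So z_0 = 4 is a root, |z_0| = 4.
Divide out the factor (1 - 0.25 z) = (1 - z/z0) (since 1/z0 = 0.25):
  P(z) = (1 - 0.25 z)(1 + (1.27) z + (0.83) z^2)
  [check: z-coef 1.27 - (0.25) = 1.02; z^2-coef 0.83 - (0.25)(1.27) = 0.5125; z^3-coef -(0.25)(0.83) = -0.2075.]
Remaining roots from the quadratic factor 1 + (1.27) z + (0.83) z^2:
  Set 1 + (1.27) z + (0.83) z^2 = 0, i.e. a z^2 + b z + c = 0 with a = 0.83, b = 1.27, c = 1.
  Discriminant D = b^2 - 4ac = (1.27)^2 - 4*(0.83)*1 = 1.6129 - (3.32) = -1.7071.
  D < 0, so the roots are the complex-conjugate pair z = (-b +/- i sqrt(-D)) / (2a) = -0.7651 +/- 0.7871i.
  For a conjugate pair |z|^2 = z * conj(z) = (product of roots) = c/a = 1/(0.83) = 1.204819, so |z| = sqrt(1.204819) = 1.0976 for both roots.
Moduli of all roots: 4.0000, 1.0976, 1.0976.
All moduli strictly greater than 1? Yes.
Verdict: Invertible.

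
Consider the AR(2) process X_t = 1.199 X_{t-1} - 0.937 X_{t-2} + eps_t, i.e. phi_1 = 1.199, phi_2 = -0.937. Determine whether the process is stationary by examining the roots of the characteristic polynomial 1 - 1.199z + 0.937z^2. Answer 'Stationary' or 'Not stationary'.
\text{Stationary}

The AR(p) characteristic polynomial is P(z) = 1 - 1.199z + 0.937z^2.
Stationarity requires all roots to lie outside the unit circle, i.e. |z| > 1 for every root.
Set 1 + (-1.199) z + (0.937) z^2 = 0, i.e. a z^2 + b z + c = 0 with a = 0.937, b = -1.199, c = 1.
Discriminant D = b^2 - 4ac = (-1.199)^2 - 4*(0.937)*1 = 1.437601 - (3.748) = -2.310399.
D < 0, so the roots are the complex-conjugate pair z = (-b +/- i sqrt(-D)) / (2a) = 0.6398 +/- 0.8111i.
For a conjugate pair |z|^2 = z * conj(z) = (product of roots) = c/a = 1/(0.937) = 1.067236, so |z| = sqrt(1.067236) = 1.0331 for both roots.
Moduli of all roots: 1.0331, 1.0331.
All moduli strictly greater than 1? Yes.
Verdict: Stationary.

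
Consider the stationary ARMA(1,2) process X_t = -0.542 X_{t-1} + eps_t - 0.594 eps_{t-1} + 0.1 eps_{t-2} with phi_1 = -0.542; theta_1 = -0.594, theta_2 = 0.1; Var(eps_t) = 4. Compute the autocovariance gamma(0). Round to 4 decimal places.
\gamma(0) = 12.0632

Multiply the model equation by X_{t-k} and take expectations. With theta_0 = psi_0 = 1 and psi_j the MA(infinity) weights, this gives
  gamma(k) - sum_i phi_i gamma(k-i) = c_k,
  c_k = sigma^2 * sum_{j=k..q} theta_j psi_{j-k}   (c_k = 0 for k > q),
using gamma(-m) = gamma(m).
psi-weights needed (psi_j = theta_j + sum_i phi_i psi_{j-i}):
  psi_1 = theta_1 + phi_1 = -0.594 + (-0.542) = -1.136
  psi_2 = theta_2 + phi_1 psi_1 = 0.1 + (-0.542)(-1.136) = 0.715712
Right-hand sides:
  c_0 = sigma^2 (1 + theta_1 psi_1 + theta_2 psi_2) = 4 * (1 + (-0.594)(-1.136) + (0.1)(0.715712)) = 4 * 1.746355 = 6.985421
  c_1 = sigma^2 (theta_1 + theta_2 psi_1) = 4 * (-0.594 + (0.1)(-1.136)) = -2.8304
  c_2 = sigma^2 theta_2 = 4 * (0.1) = 0.4
Equations for k = 0 and k = 1 (AR order 1):
  gamma(0) = phi_1 gamma(1) + c_0
  gamma(1) = phi_1 gamma(0) + c_1
Substituting the second into the first: gamma(0) (1 - phi_1^2) = c_0 + phi_1 c_1, so
  gamma(0) = (c_0 + phi_1 c_1) / (1 - phi_1^2) = (6.985421 + (-0.542)(-2.8304)) / (1 - (-0.542)^2) = 8.519498 / 0.706236 = 12.063245.
Therefore gamma(0) = 12.0632 (to 4 decimal places).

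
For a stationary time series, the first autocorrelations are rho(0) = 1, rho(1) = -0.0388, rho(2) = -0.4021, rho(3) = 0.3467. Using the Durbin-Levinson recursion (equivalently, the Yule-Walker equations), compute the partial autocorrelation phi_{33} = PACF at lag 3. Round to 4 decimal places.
\phi_{33} = 0.3700

The PACF at lag k is phi_{kk}, the last component of the solution
to the Yule-Walker system G_k phi = r_k where
  (G_k)_{ij} = rho(|i - j|), (r_k)_i = rho(i), i,j = 1..k.
Equivalently, Durbin-Levinson gives phi_{kk} iteratively:
  phi_{11} = rho(1)
  phi_{kk} = [rho(k) - sum_{j=1..k-1} phi_{k-1,j} rho(k-j)]
            / [1 - sum_{j=1..k-1} phi_{k-1,j} rho(j)],
  phi_{k,j} = phi_{k-1,j} - phi_{kk} phi_{k-1,k-j},  j = 1..k-1.
Step k = 1:
  phi_11 = rho(1) = -0.0388.
Step k = 2:
  phi_22 = [rho(2) - phi_11 rho(1)] / [1 - phi_11 rho(1)] = [-0.4021 - (-0.0388)(-0.0388)] / [1 - (-0.0388)(-0.0388)]
         = -0.40360544 / 0.99849456 = -0.404214.
  Update: phi_21 = phi_11 - phi_22 phi_11 = -0.0388 - (-0.404214)(-0.0388) = -0.054484.
Step k = 3:
  phi_33 = [rho(3) - phi_21 rho(2) - phi_22 rho(1)] / [1 - phi_21 rho(1) - phi_22 rho(2)]
    numerator   = 0.3467 - (-0.054484)(-0.4021) - (-0.404214)(-0.0388) = 0.30910868
    denominator = 1 - (-0.054484)(-0.0388) - (-0.404214)(-0.4021) = 0.83535161
  phi_33 = 0.30910868 / 0.83535161 = 0.37.
Therefore phi_{33} = 0.3700.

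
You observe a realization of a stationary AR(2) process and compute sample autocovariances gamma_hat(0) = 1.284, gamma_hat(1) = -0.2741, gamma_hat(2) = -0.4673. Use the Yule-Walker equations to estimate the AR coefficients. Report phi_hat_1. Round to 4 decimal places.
\hat\phi_{1} = -0.3051

The Yule-Walker equations for an AR(p) process read, in matrix form,
  Gamma_p phi = r_p,   with   (Gamma_p)_{ij} = gamma(|i - j|),
                       (r_p)_i = gamma(i),   i,j = 1..p.
Substitute the sample gammas (Toeplitz matrix and right-hand side of size 2):
  Gamma_p = [[1.284, -0.2741], [-0.2741, 1.284]]
  r_p     = [-0.2741, -0.4673]
Written out:
  1.284 phi_1 - 0.2741 phi_2 = -0.2741
  -0.2741 phi_1 + 1.284 phi_2 = -0.4673
Solve by Cramer's rule:
  det = gamma(0)^2 - gamma(1)^2 = (1.284)^2 - (-0.2741)^2 = 1.648656 - 0.07513081 = 1.57352519
  phi_hat_1 = [gamma(1) gamma(0) - gamma(1) gamma(2)] / det = [(-0.2741)(1.284) - (-0.2741)(-0.4673)] / 1.57352519 = -0.48003133 / 1.57352519 = -0.3051
  phi_hat_2 = [gamma(0) gamma(2) - gamma(1)^2] / det = [(1.284)(-0.4673) - (-0.2741)^2] / 1.57352519 = -0.67514401 / 1.57352519 = -0.4291
So phi_hat = [-0.3051, -0.4291].
Therefore phi_hat_1 = -0.3051.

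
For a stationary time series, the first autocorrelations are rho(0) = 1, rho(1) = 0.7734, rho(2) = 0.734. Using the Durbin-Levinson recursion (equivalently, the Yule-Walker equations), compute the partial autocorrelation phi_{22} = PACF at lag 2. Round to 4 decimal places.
\phi_{22} = 0.3381

The PACF at lag k is phi_{kk}, the last component of the solution
to the Yule-Walker system G_k phi = r_k where
  (G_k)_{ij} = rho(|i - j|), (r_k)_i = rho(i), i,j = 1..k.
Equivalently, Durbin-Levinson gives phi_{kk} iteratively:
  phi_{11} = rho(1)
  phi_{kk} = [rho(k) - sum_{j=1..k-1} phi_{k-1,j} rho(k-j)]
            / [1 - sum_{j=1..k-1} phi_{k-1,j} rho(j)],
  phi_{k,j} = phi_{k-1,j} - phi_{kk} phi_{k-1,k-j},  j = 1..k-1.
Step k = 1:
  phi_11 = rho(1) = 0.7734.
Step k = 2:
  phi_22 = [rho(2) - phi_11 rho(1)] / [1 - phi_11 rho(1)] = [0.734 - (0.7734)(0.7734)] / [1 - (0.7734)(0.7734)]
         = 0.13585244 / 0.40185244 = 0.3381.
Therefore phi_{22} = 0.3381.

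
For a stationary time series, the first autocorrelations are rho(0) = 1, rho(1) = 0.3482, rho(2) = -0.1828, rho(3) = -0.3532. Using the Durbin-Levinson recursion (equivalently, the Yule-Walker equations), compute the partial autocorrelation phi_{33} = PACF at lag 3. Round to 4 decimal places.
\phi_{33} = -0.1901

The PACF at lag k is phi_{kk}, the last component of the solution
to the Yule-Walker system G_k phi = r_k where
  (G_k)_{ij} = rho(|i - j|), (r_k)_i = rho(i), i,j = 1..k.
Equivalently, Durbin-Levinson gives phi_{kk} iteratively:
  phi_{11} = rho(1)
  phi_{kk} = [rho(k) - sum_{j=1..k-1} phi_{k-1,j} rho(k-j)]
            / [1 - sum_{j=1..k-1} phi_{k-1,j} rho(j)],
  phi_{k,j} = phi_{k-1,j} - phi_{kk} phi_{k-1,k-j},  j = 1..k-1.
Step k = 1:
  phi_11 = rho(1) = 0.3482.
Step k = 2:
  phi_22 = [rho(2) - phi_11 rho(1)] / [1 - phi_11 rho(1)] = [-0.1828 - (0.3482)(0.3482)] / [1 - (0.3482)(0.3482)]
         = -0.30404324 / 0.87875676 = -0.345992.
  Update: phi_21 = phi_11 - phi_22 phi_11 = 0.3482 - (-0.345992)(0.3482) = 0.468675.
Step k = 3:
  phi_33 = [rho(3) - phi_21 rho(2) - phi_22 rho(1)] / [1 - phi_21 rho(1) - phi_22 rho(2)]
    numerator   = -0.3532 - (0.468675)(-0.1828) - (-0.345992)(0.3482) = -0.1470517
    denominator = 1 - (0.468675)(0.3482) - (-0.345992)(-0.1828) = 0.77356008
  phi_33 = -0.1470517 / 0.77356008 = -0.1901.
Therefore phi_{33} = -0.1901.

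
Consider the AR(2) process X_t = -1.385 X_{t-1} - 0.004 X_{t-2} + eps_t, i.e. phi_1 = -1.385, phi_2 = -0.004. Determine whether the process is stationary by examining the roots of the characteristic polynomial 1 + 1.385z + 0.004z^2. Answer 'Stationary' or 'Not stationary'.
\text{Not stationary}

The AR(p) characteristic polynomial is P(z) = 1 + 1.385z + 0.004z^2.
Stationarity requires all roots to lie outside the unit circle, i.e. |z| > 1 for every root.
Set 1 + (1.385) z + (0.004) z^2 = 0, i.e. a z^2 + b z + c = 0 with a = 0.004, b = 1.385, c = 1.
Discriminant D = b^2 - 4ac = (1.385)^2 - 4*(0.004)*1 = 1.918225 - (0.016) = 1.902225.
D >= 0, so the roots are real: z = (-b +/- sqrt(D)) / (2a) = (-1.385 +/- 1.379212) / (0.008).
  z_1 = (-1.385 + 1.379212) / (0.008) = -0.7235,   |z_1| = 0.7235.
  z_2 = (-1.385 - 1.379212) / (0.008) = -345.5265,   |z_2| = 345.5265.
Moduli of all roots: 0.7235, 345.5265.
All moduli strictly greater than 1? No.
Verdict: Not stationary.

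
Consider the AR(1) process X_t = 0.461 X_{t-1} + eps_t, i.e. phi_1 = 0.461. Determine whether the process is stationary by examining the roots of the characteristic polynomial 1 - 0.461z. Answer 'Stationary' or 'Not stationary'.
\text{Stationary}

The AR(p) characteristic polynomial is P(z) = 1 - 0.461z.
Stationarity requires all roots to lie outside the unit circle, i.e. |z| > 1 for every root.
This is linear in z: 1 + (-0.461) z = 0  =>  z = -1/(-0.461) = 2.169197,  |z| = 2.169197.
Moduli of all roots: 2.1692.
All moduli strictly greater than 1? Yes.
Verdict: Stationary.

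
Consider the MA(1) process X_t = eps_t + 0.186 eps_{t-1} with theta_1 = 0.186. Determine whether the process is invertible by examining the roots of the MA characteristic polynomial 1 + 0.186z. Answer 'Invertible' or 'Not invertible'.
\text{Invertible}

The MA(q) characteristic polynomial is P(z) = 1 + 0.186z.
Invertibility requires all roots to lie outside the unit circle, i.e. |z| > 1 for every root.
This is linear in z: 1 + (0.186) z = 0  =>  z = -1/(0.186) = -5.376344,  |z| = 5.376344.
Moduli of all roots: 5.3763.
All moduli strictly greater than 1? Yes.
Verdict: Invertible.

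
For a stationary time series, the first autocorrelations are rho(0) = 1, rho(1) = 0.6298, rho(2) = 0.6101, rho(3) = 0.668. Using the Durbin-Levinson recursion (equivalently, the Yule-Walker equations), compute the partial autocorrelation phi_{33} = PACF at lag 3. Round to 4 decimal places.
\phi_{33} = 0.3730

The PACF at lag k is phi_{kk}, the last component of the solution
to the Yule-Walker system G_k phi = r_k where
  (G_k)_{ij} = rho(|i - j|), (r_k)_i = rho(i), i,j = 1..k.
Equivalently, Durbin-Levinson gives phi_{kk} iteratively:
  phi_{11} = rho(1)
  phi_{kk} = [rho(k) - sum_{j=1..k-1} phi_{k-1,j} rho(k-j)]
            / [1 - sum_{j=1..k-1} phi_{k-1,j} rho(j)],
  phi_{k,j} = phi_{k-1,j} - phi_{kk} phi_{k-1,k-j},  j = 1..k-1.
Step k = 1:
  phi_11 = rho(1) = 0.6298.
Step k = 2:
  phi_22 = [rho(2) - phi_11 rho(1)] / [1 - phi_11 rho(1)] = [0.6101 - (0.6298)(0.6298)] / [1 - (0.6298)(0.6298)]
         = 0.21345196 / 0.60335196 = 0.353777.
  Update: phi_21 = phi_11 - phi_22 phi_11 = 0.6298 - (0.353777)(0.6298) = 0.406991.
Step k = 3:
  phi_33 = [rho(3) - phi_21 rho(2) - phi_22 rho(1)] / [1 - phi_21 rho(1) - phi_22 rho(2)]
    numerator   = 0.668 - (0.406991)(0.6101) - (0.353777)(0.6298) = 0.19688592
    denominator = 1 - (0.406991)(0.6298) - (0.353777)(0.6101) = 0.5278376
  phi_33 = 0.19688592 / 0.5278376 = 0.373.
Therefore phi_{33} = 0.3730.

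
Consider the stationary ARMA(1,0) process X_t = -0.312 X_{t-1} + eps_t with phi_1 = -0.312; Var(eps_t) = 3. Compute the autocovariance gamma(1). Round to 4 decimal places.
\gamma(1) = -1.0369

Multiply the model equation by X_{t-k} and take expectations. With theta_0 = psi_0 = 1 and psi_j the MA(infinity) weights, this gives
  gamma(k) - sum_i phi_i gamma(k-i) = c_k,
  c_k = sigma^2 * sum_{j=k..q} theta_j psi_{j-k}   (c_k = 0 for k > q),
using gamma(-m) = gamma(m).
Pure AR (q = 0): c_0 = sigma^2 = 3, c_k = 0 for k >= 1.
Equations for k = 0 and k = 1 (AR order 1):
  gamma(0) = phi_1 gamma(1) + c_0
  gamma(1) = phi_1 gamma(0) + c_1
Substituting the second into the first: gamma(0) (1 - phi_1^2) = c_0 + phi_1 c_1, so
  gamma(0) = c_0 / (1 - phi_1^2) = 3 / (1 - (-0.312)^2) = 3 / 0.902656 = 3.323525.
  gamma(1) = phi_1 gamma(0) = (-0.312)(3.323525) = -1.03694.
Therefore gamma(1) = -1.0369 (to 4 decimal places).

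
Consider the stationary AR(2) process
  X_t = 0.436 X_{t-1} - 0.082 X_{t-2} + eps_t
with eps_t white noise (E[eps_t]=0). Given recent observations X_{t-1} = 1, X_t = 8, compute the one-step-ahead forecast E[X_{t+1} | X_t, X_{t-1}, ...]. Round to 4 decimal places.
E[X_{t+1} \mid \mathcal F_t] = 3.4060

For an AR(p) model X_t = c + sum_i phi_i X_{t-i} + eps_t, the
one-step-ahead conditional mean is
  E[X_{t+1} | X_t, ...] = c + sum_i phi_i X_{t+1-i}.
Substitute known values:
  E[X_{t+1} | ...] = (0.436) * (8) + (-0.082) * (1)
                   = 3.4060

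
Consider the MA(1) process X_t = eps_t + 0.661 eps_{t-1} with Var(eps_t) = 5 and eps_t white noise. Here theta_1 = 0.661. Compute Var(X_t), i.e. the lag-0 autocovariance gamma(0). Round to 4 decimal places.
\gamma(0) = 7.1846

For an MA(q) process X_t = eps_t + sum_i theta_i eps_{t-i} with
Var(eps_t) = sigma^2, the variance is
  gamma(0) = sigma^2 * (1 + sum_i theta_i^2).
  sum_i theta_i^2 = (0.661)^2 = 0.436921.
  gamma(0) = 5 * (1 + 0.436921) = 5 * 1.436921 = 7.184605, which rounds to 7.1846.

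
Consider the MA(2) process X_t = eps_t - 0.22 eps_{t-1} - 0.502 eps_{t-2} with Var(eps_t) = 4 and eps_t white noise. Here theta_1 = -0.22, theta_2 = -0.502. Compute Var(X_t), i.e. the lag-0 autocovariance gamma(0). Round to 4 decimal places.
\gamma(0) = 5.2016

For an MA(q) process X_t = eps_t + sum_i theta_i eps_{t-i} with
Var(eps_t) = sigma^2, the variance is
  gamma(0) = sigma^2 * (1 + sum_i theta_i^2).
  sum_i theta_i^2 = (-0.22)^2 + (-0.502)^2 = 0.0484 + 0.252004 = 0.300404.
  gamma(0) = 4 * (1 + 0.300404) = 4 * 1.300404 = 5.201616, which rounds to 5.2016.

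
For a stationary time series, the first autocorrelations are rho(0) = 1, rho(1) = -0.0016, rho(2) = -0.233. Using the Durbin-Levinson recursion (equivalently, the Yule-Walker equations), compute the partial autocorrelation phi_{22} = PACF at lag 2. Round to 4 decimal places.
\phi_{22} = -0.2330

The PACF at lag k is phi_{kk}, the last component of the solution
to the Yule-Walker system G_k phi = r_k where
  (G_k)_{ij} = rho(|i - j|), (r_k)_i = rho(i), i,j = 1..k.
Equivalently, Durbin-Levinson gives phi_{kk} iteratively:
  phi_{11} = rho(1)
  phi_{kk} = [rho(k) - sum_{j=1..k-1} phi_{k-1,j} rho(k-j)]
            / [1 - sum_{j=1..k-1} phi_{k-1,j} rho(j)],
  phi_{k,j} = phi_{k-1,j} - phi_{kk} phi_{k-1,k-j},  j = 1..k-1.
Step k = 1:
  phi_11 = rho(1) = -0.0016.
Step k = 2:
  phi_22 = [rho(2) - phi_11 rho(1)] / [1 - phi_11 rho(1)] = [-0.233 - (-0.0016)(-0.0016)] / [1 - (-0.0016)(-0.0016)]
         = -0.23300256 / 0.99999744 = -0.233.
Therefore phi_{22} = -0.2330.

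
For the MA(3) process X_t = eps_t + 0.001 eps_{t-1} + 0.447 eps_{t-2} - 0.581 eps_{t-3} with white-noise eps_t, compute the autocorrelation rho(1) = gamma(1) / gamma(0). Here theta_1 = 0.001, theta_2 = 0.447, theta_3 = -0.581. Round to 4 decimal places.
\rho(1) = -0.1680

For an MA(q) process with theta_0 = 1, the autocovariance is
  gamma(k) = sigma^2 * sum_{i=0..q-k} theta_i * theta_{i+k},
and rho(k) = gamma(k) / gamma(0). Sigma^2 cancels.
  numerator   = (1)*(0.001) + (0.001)*(0.447) + (0.447)*(-0.581) = -0.25826.
  denominator = (1)^2 + (0.001)^2 + (0.447)^2 + (-0.581)^2 = 1.537371.
  rho(1) = -0.25826 / 1.537371 = -0.1680.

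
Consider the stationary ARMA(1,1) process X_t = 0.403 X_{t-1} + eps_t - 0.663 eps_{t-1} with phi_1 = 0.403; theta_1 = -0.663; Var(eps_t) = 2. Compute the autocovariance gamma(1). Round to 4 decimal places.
\gamma(1) = -0.4549

Multiply the model equation by X_{t-k} and take expectations. With theta_0 = psi_0 = 1 and psi_j the MA(infinity) weights, this gives
  gamma(k) - sum_i phi_i gamma(k-i) = c_k,
  c_k = sigma^2 * sum_{j=k..q} theta_j psi_{j-k}   (c_k = 0 for k > q),
using gamma(-m) = gamma(m).
psi-weights needed (psi_j = theta_j + sum_i phi_i psi_{j-i}):
  psi_1 = theta_1 + phi_1 = -0.663 + (0.403) = -0.26
Right-hand sides:
  c_0 = sigma^2 (1 + theta_1 psi_1) = 2 * (1 + (-0.663)(-0.26)) = 2 * 1.17238 = 2.34476
  c_1 = sigma^2 theta_1 = 2 * (-0.663) = -1.326
  c_2 = 0
Equations for k = 0 and k = 1 (AR order 1):
  gamma(0) = phi_1 gamma(1) + c_0
  gamma(1) = phi_1 gamma(0) + c_1
Substituting the second into the first: gamma(0) (1 - phi_1^2) = c_0 + phi_1 c_1, so
  gamma(0) = (c_0 + phi_1 c_1) / (1 - phi_1^2) = (2.34476 + (0.403)(-1.326)) / (1 - (0.403)^2) = 1.810382 / 0.837591 = 2.161415.
  gamma(1) = phi_1 gamma(0) + c_1 = (0.403)(2.161415) + (-1.326) = -0.45495.
Therefore gamma(1) = -0.4549 (to 4 decimal places).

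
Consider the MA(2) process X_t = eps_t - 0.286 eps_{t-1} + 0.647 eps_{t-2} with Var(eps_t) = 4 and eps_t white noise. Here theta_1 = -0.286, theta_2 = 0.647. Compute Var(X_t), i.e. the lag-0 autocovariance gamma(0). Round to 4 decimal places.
\gamma(0) = 6.0016

For an MA(q) process X_t = eps_t + sum_i theta_i eps_{t-i} with
Var(eps_t) = sigma^2, the variance is
  gamma(0) = sigma^2 * (1 + sum_i theta_i^2).
  sum_i theta_i^2 = (-0.286)^2 + (0.647)^2 = 0.081796 + 0.418609 = 0.500405.
  gamma(0) = 4 * (1 + 0.500405) = 4 * 1.500405 = 6.00162, which rounds to 6.0016.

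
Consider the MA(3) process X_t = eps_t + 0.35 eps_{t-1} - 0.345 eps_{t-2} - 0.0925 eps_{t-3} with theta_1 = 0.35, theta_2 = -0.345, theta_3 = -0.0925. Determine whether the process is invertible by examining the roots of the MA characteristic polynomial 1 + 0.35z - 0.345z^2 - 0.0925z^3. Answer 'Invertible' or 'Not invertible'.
\text{Invertible}

The MA(q) characteristic polynomial is P(z) = 1 + 0.35z - 0.345z^2 - 0.0925z^3.
Invertibility requires all roots to lie outside the unit circle, i.e. |z| > 1 for every root.
Degree 3: look for a simple real root z0 first, then factor out (1 - z/z0) and solve the remaining quadratic.
Testing z0 = -4: P(-4) = 1 + (0.35)(-4) + (-0.345)(-4)^2 + (-0.0925)(-4)^3
  = 1 + (-1.4) + (-5.52) + (5.92) = 0.  So z_0 = -4 is a root, |z_0| = 4.
Divide out the factor (1 + 0.25 z) = (1 - z/z0) (since 1/z0 = -0.25):
  P(z) = (1 + 0.25 z)(1 + (0.1) z + (-0.37) z^2)
  [check: z-coef 0.1 - (-0.25) = 0.35; z^2-coef -0.37 - (-0.25)(0.1) = -0.345; z^3-coef -(-0.25)(-0.37) = -0.0925.]
Remaining roots from the quadratic factor 1 + (0.1) z + (-0.37) z^2:
  Set 1 + (0.1) z + (-0.37) z^2 = 0, i.e. a z^2 + b z + c = 0 with a = -0.37, b = 0.1, c = 1.
  Discriminant D = b^2 - 4ac = (0.1)^2 - 4*(-0.37)*1 = 0.01 - (-1.48) = 1.49.
  D >= 0, so the roots are real: z = (-b +/- sqrt(D)) / (2a) = (-0.1 +/- 1.220656) / (-0.74).
    z_1 = (-0.1 + 1.220656) / (-0.74) = -1.5144,   |z_1| = 1.5144.
    z_2 = (-0.1 - 1.220656) / (-0.74) = 1.7847,   |z_2| = 1.7847.
Moduli of all roots: 4.0000, 1.5144, 1.7847.
All moduli strictly greater than 1? Yes.
Verdict: Invertible.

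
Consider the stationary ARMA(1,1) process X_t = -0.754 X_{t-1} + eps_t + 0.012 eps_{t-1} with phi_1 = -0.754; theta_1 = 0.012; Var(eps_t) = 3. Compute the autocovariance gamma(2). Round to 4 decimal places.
\gamma(2) = 3.8546

Multiply the model equation by X_{t-k} and take expectations. With theta_0 = psi_0 = 1 and psi_j the MA(infinity) weights, this gives
  gamma(k) - sum_i phi_i gamma(k-i) = c_k,
  c_k = sigma^2 * sum_{j=k..q} theta_j psi_{j-k}   (c_k = 0 for k > q),
using gamma(-m) = gamma(m).
psi-weights needed (psi_j = theta_j + sum_i phi_i psi_{j-i}):
  psi_1 = theta_1 + phi_1 = 0.012 + (-0.754) = -0.742
Right-hand sides:
  c_0 = sigma^2 (1 + theta_1 psi_1) = 3 * (1 + (0.012)(-0.742)) = 3 * 0.991096 = 2.973288
  c_1 = sigma^2 theta_1 = 3 * (0.012) = 0.036
  c_2 = 0
Equations for k = 0 and k = 1 (AR order 1):
  gamma(0) = phi_1 gamma(1) + c_0
  gamma(1) = phi_1 gamma(0) + c_1
Substituting the second into the first: gamma(0) (1 - phi_1^2) = c_0 + phi_1 c_1, so
  gamma(0) = (c_0 + phi_1 c_1) / (1 - phi_1^2) = (2.973288 + (-0.754)(0.036)) / (1 - (-0.754)^2) = 2.946144 / 0.431484 = 6.827933.
  gamma(1) = phi_1 gamma(0) + c_1 = (-0.754)(6.827933) + (0.036) = -5.112262.
For k = 2 (> q): gamma(2) = phi_1 gamma(1) = (-0.754)(-5.112262) = 3.854645.
Therefore gamma(2) = 3.8546 (to 4 decimal places).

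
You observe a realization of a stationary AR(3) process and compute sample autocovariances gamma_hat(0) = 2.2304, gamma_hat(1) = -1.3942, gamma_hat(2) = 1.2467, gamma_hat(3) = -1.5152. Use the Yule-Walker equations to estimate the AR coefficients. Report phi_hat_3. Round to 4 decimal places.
\hat\phi_{3} = -0.4510

The Yule-Walker equations for an AR(p) process read, in matrix form,
  Gamma_p phi = r_p,   with   (Gamma_p)_{ij} = gamma(|i - j|),
                       (r_p)_i = gamma(i),   i,j = 1..p.
Substitute the sample gammas (Toeplitz matrix and right-hand side of size 3):
  Gamma_p = [[2.2304, -1.3942, 1.2467], [-1.3942, 2.2304, -1.3942], [1.2467, -1.3942, 2.2304]]
  r_p     = [-1.3942, 1.2467, -1.5152]
Written out (R1..R3):
  (R1) 2.2304 phi_1 - 1.3942 phi_2 + 1.2467 phi_3 = -1.3942
  (R2) -1.3942 phi_1 + 2.2304 phi_2 - 1.3942 phi_3 = 1.2467
  (R3) 1.2467 phi_1 - 1.3942 phi_2 + 2.2304 phi_3 = -1.5152
Gaussian elimination:
  R2 <- R2 - (-1.3942/2.2304) R1 = R2 - (-0.62509) R1:  1.3589 phi_2 - 0.614901 phi_3 = 0.3752
  R3 <- R3 - (1.2467/2.2304) R1 = R3 - (0.558958) R1:  -0.614901 phi_2 + 1.533547 phi_3 = -0.735901
  R3 <- R3 - (-0.614901/1.3589) R2 = R3 - (-0.452499) R2:  1.255305 phi_3 = -0.566123
Back-substitution:
  phi_hat_3 = -0.566123 / 1.255305 = -0.450984
  phi_hat_2 = (0.3752 - (-0.614901)(-0.450984)) / 1.3589 = 0.072036
  phi_hat_1 = (-1.3942 - (-1.3942)(0.072036) - (1.2467)(-0.450984)) / 2.2304 = -0.32798
So phi_hat = [-0.3280, 0.0720, -0.4510].
Therefore phi_hat_3 = -0.4510.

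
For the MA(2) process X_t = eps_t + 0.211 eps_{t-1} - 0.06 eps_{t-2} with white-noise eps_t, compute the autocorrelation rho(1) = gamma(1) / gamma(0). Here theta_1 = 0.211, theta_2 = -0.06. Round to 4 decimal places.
\rho(1) = 0.1892

For an MA(q) process with theta_0 = 1, the autocovariance is
  gamma(k) = sigma^2 * sum_{i=0..q-k} theta_i * theta_{i+k},
and rho(k) = gamma(k) / gamma(0). Sigma^2 cancels.
  numerator   = (1)*(0.211) + (0.211)*(-0.06) = 0.19834.
  denominator = (1)^2 + (0.211)^2 + (-0.06)^2 = 1.048121.
  rho(1) = 0.19834 / 1.048121 = 0.1892.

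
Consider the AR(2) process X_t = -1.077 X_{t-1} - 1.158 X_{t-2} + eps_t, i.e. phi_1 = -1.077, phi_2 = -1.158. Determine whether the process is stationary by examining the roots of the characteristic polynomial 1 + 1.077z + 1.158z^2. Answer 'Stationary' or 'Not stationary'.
\text{Not stationary}

The AR(p) characteristic polynomial is P(z) = 1 + 1.077z + 1.158z^2.
Stationarity requires all roots to lie outside the unit circle, i.e. |z| > 1 for every root.
Set 1 + (1.077) z + (1.158) z^2 = 0, i.e. a z^2 + b z + c = 0 with a = 1.158, b = 1.077, c = 1.
Discriminant D = b^2 - 4ac = (1.077)^2 - 4*(1.158)*1 = 1.159929 - (4.632) = -3.472071.
D < 0, so the roots are the complex-conjugate pair z = (-b +/- i sqrt(-D)) / (2a) = -0.465 +/- 0.8046i.
For a conjugate pair |z|^2 = z * conj(z) = (product of roots) = c/a = 1/(1.158) = 0.863558, so |z| = sqrt(0.863558) = 0.9293 for both roots.
Moduli of all roots: 0.9293, 0.9293.
All moduli strictly greater than 1? No.
Verdict: Not stationary.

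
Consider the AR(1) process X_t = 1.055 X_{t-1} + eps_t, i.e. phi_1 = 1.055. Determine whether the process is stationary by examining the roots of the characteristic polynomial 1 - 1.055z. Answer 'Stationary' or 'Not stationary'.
\text{Not stationary}

The AR(p) characteristic polynomial is P(z) = 1 - 1.055z.
Stationarity requires all roots to lie outside the unit circle, i.e. |z| > 1 for every root.
This is linear in z: 1 + (-1.055) z = 0  =>  z = -1/(-1.055) = 0.947867,  |z| = 0.947867.
Moduli of all roots: 0.9479.
All moduli strictly greater than 1? No.
Verdict: Not stationary.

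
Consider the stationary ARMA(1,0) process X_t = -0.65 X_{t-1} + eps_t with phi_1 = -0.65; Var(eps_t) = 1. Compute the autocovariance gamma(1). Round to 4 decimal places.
\gamma(1) = -1.1255

Multiply the model equation by X_{t-k} and take expectations. With theta_0 = psi_0 = 1 and psi_j the MA(infinity) weights, this gives
  gamma(k) - sum_i phi_i gamma(k-i) = c_k,
  c_k = sigma^2 * sum_{j=k..q} theta_j psi_{j-k}   (c_k = 0 for k > q),
using gamma(-m) = gamma(m).
Pure AR (q = 0): c_0 = sigma^2 = 1, c_k = 0 for k >= 1.
Equations for k = 0 and k = 1 (AR order 1):
  gamma(0) = phi_1 gamma(1) + c_0
  gamma(1) = phi_1 gamma(0) + c_1
Substituting the second into the first: gamma(0) (1 - phi_1^2) = c_0 + phi_1 c_1, so
  gamma(0) = c_0 / (1 - phi_1^2) = 1 / (1 - (-0.65)^2) = 1 / 0.5775 = 1.731602.
  gamma(1) = phi_1 gamma(0) = (-0.65)(1.731602) = -1.125541.
Therefore gamma(1) = -1.1255 (to 4 decimal places).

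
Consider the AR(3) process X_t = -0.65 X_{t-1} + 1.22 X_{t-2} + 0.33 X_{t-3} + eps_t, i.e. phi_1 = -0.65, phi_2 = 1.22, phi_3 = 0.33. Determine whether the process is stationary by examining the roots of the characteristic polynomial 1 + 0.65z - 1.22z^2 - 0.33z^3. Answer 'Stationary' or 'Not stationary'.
\text{Not stationary}

The AR(p) characteristic polynomial is P(z) = 1 + 0.65z - 1.22z^2 - 0.33z^3.
Stationarity requires all roots to lie outside the unit circle, i.e. |z| > 1 for every root.
Degree 3: look for a simple real root z0 first, then factor out (1 - z/z0) and solve the remaining quadratic.
Testing z0 = -4: P(-4) = 1 + (0.65)(-4) + (-1.22)(-4)^2 + (-0.33)(-4)^3
  = 1 + (-2.6) + (-19.52) + (21.12) = 0.  So z_0 = -4 is a root, |z_0| = 4.
Divide out the factor (1 + 0.25 z) = (1 - z/z0) (since 1/z0 = -0.25):
  P(z) = (1 + 0.25 z)(1 + (0.4) z + (-1.32) z^2)
  [check: z-coef 0.4 - (-0.25) = 0.65; z^2-coef -1.32 - (-0.25)(0.4) = -1.22; z^3-coef -(-0.25)(-1.32) = -0.33.]
Remaining roots from the quadratic factor 1 + (0.4) z + (-1.32) z^2:
  Set 1 + (0.4) z + (-1.32) z^2 = 0, i.e. a z^2 + b z + c = 0 with a = -1.32, b = 0.4, c = 1.
  Discriminant D = b^2 - 4ac = (0.4)^2 - 4*(-1.32)*1 = 0.16 - (-5.28) = 5.44.
  D >= 0, so the roots are real: z = (-b +/- sqrt(D)) / (2a) = (-0.4 +/- 2.332381) / (-2.64).
    z_1 = (-0.4 + 2.332381) / (-2.64) = -0.732,   |z_1| = 0.732.
    z_2 = (-0.4 - 2.332381) / (-2.64) = 1.035,   |z_2| = 1.035.
Moduli of all roots: 4.0000, 0.7320, 1.0350.
All moduli strictly greater than 1? No.
Verdict: Not stationary.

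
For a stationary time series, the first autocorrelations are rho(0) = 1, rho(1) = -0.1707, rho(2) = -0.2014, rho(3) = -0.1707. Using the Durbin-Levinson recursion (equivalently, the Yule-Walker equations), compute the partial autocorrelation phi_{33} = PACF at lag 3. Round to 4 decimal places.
\phi_{33} = -0.2770

The PACF at lag k is phi_{kk}, the last component of the solution
to the Yule-Walker system G_k phi = r_k where
  (G_k)_{ij} = rho(|i - j|), (r_k)_i = rho(i), i,j = 1..k.
Equivalently, Durbin-Levinson gives phi_{kk} iteratively:
  phi_{11} = rho(1)
  phi_{kk} = [rho(k) - sum_{j=1..k-1} phi_{k-1,j} rho(k-j)]
            / [1 - sum_{j=1..k-1} phi_{k-1,j} rho(j)],
  phi_{k,j} = phi_{k-1,j} - phi_{kk} phi_{k-1,k-j},  j = 1..k-1.
Step k = 1:
  phi_11 = rho(1) = -0.1707.
Step k = 2:
  phi_22 = [rho(2) - phi_11 rho(1)] / [1 - phi_11 rho(1)] = [-0.2014 - (-0.1707)(-0.1707)] / [1 - (-0.1707)(-0.1707)]
         = -0.23053849 / 0.97086151 = -0.237458.
  Update: phi_21 = phi_11 - phi_22 phi_11 = -0.1707 - (-0.237458)(-0.1707) = -0.211234.
Step k = 3:
  phi_33 = [rho(3) - phi_21 rho(2) - phi_22 rho(1)] / [1 - phi_21 rho(1) - phi_22 rho(2)]
    numerator   = -0.1707 - (-0.211234)(-0.2014) - (-0.237458)(-0.1707) = -0.25377655
    denominator = 1 - (-0.211234)(-0.1707) - (-0.237458)(-0.2014) = 0.91611838
  phi_33 = -0.25377655 / 0.91611838 = -0.277.
Therefore phi_{33} = -0.2770.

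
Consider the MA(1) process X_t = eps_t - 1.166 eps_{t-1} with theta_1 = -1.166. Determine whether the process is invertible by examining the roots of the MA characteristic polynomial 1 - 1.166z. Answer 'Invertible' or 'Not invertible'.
\text{Not invertible}

The MA(q) characteristic polynomial is P(z) = 1 - 1.166z.
Invertibility requires all roots to lie outside the unit circle, i.e. |z| > 1 for every root.
This is linear in z: 1 + (-1.166) z = 0  =>  z = -1/(-1.166) = 0.857633,  |z| = 0.857633.
Moduli of all roots: 0.8576.
All moduli strictly greater than 1? No.
Verdict: Not invertible.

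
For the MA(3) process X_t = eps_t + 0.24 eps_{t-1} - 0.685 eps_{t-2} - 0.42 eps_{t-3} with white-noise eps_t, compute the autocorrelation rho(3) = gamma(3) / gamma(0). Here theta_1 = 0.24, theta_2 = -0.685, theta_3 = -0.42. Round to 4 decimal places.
\rho(3) = -0.2466

For an MA(q) process with theta_0 = 1, the autocovariance is
  gamma(k) = sigma^2 * sum_{i=0..q-k} theta_i * theta_{i+k},
and rho(k) = gamma(k) / gamma(0). Sigma^2 cancels.
  numerator   = (1)*(-0.42) = -0.42.
  denominator = (1)^2 + (0.24)^2 + (-0.685)^2 + (-0.42)^2 = 1.703225.
  rho(3) = -0.42 / 1.703225 = -0.2466.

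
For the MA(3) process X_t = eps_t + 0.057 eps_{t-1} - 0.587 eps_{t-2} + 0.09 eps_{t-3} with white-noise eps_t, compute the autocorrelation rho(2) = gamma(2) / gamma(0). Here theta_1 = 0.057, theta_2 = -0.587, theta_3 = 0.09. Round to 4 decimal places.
\rho(2) = -0.4291

For an MA(q) process with theta_0 = 1, the autocovariance is
  gamma(k) = sigma^2 * sum_{i=0..q-k} theta_i * theta_{i+k},
and rho(k) = gamma(k) / gamma(0). Sigma^2 cancels.
  numerator   = (1)*(-0.587) + (0.057)*(0.09) = -0.58187.
  denominator = (1)^2 + (0.057)^2 + (-0.587)^2 + (0.09)^2 = 1.355918.
  rho(2) = -0.58187 / 1.355918 = -0.4291.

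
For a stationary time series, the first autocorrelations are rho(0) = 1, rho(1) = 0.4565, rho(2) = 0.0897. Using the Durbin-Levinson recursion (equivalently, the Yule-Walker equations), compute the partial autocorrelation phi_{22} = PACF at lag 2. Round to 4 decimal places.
\phi_{22} = -0.1499

The PACF at lag k is phi_{kk}, the last component of the solution
to the Yule-Walker system G_k phi = r_k where
  (G_k)_{ij} = rho(|i - j|), (r_k)_i = rho(i), i,j = 1..k.
Equivalently, Durbin-Levinson gives phi_{kk} iteratively:
  phi_{11} = rho(1)
  phi_{kk} = [rho(k) - sum_{j=1..k-1} phi_{k-1,j} rho(k-j)]
            / [1 - sum_{j=1..k-1} phi_{k-1,j} rho(j)],
  phi_{k,j} = phi_{k-1,j} - phi_{kk} phi_{k-1,k-j},  j = 1..k-1.
Step k = 1:
  phi_11 = rho(1) = 0.4565.
Step k = 2:
  phi_22 = [rho(2) - phi_11 rho(1)] / [1 - phi_11 rho(1)] = [0.0897 - (0.4565)(0.4565)] / [1 - (0.4565)(0.4565)]
         = -0.11869225 / 0.79160775 = -0.1499.
Therefore phi_{22} = -0.1499.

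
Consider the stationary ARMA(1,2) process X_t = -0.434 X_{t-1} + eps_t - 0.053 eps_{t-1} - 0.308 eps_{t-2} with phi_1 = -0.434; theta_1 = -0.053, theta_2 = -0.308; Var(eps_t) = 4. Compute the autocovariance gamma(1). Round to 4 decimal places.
\gamma(1) = -1.7797

Multiply the model equation by X_{t-k} and take expectations. With theta_0 = psi_0 = 1 and psi_j the MA(infinity) weights, this gives
  gamma(k) - sum_i phi_i gamma(k-i) = c_k,
  c_k = sigma^2 * sum_{j=k..q} theta_j psi_{j-k}   (c_k = 0 for k > q),
using gamma(-m) = gamma(m).
psi-weights needed (psi_j = theta_j + sum_i phi_i psi_{j-i}):
  psi_1 = theta_1 + phi_1 = -0.053 + (-0.434) = -0.487
  psi_2 = theta_2 + phi_1 psi_1 = -0.308 + (-0.434)(-0.487) = -0.096642
Right-hand sides:
  c_0 = sigma^2 (1 + theta_1 psi_1 + theta_2 psi_2) = 4 * (1 + (-0.053)(-0.487) + (-0.308)(-0.096642)) = 4 * 1.055577 = 4.222307
  c_1 = sigma^2 (theta_1 + theta_2 psi_1) = 4 * (-0.053 + (-0.308)(-0.487)) = 0.387984
  c_2 = sigma^2 theta_2 = 4 * (-0.308) = -1.232
Equations for k = 0 and k = 1 (AR order 1):
  gamma(0) = phi_1 gamma(1) + c_0
  gamma(1) = phi_1 gamma(0) + c_1
Substituting the second into the first: gamma(0) (1 - phi_1^2) = c_0 + phi_1 c_1, so
  gamma(0) = (c_0 + phi_1 c_1) / (1 - phi_1^2) = (4.222307 + (-0.434)(0.387984)) / (1 - (-0.434)^2) = 4.053922 / 0.811644 = 4.994704.
  gamma(1) = phi_1 gamma(0) + c_1 = (-0.434)(4.994704) + (0.387984) = -1.779718.
Therefore gamma(1) = -1.7797 (to 4 decimal places).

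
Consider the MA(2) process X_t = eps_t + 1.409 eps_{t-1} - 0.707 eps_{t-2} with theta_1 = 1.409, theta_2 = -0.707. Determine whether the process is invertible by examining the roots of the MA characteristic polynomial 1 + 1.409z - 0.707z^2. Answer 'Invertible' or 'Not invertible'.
\text{Not invertible}

The MA(q) characteristic polynomial is P(z) = 1 + 1.409z - 0.707z^2.
Invertibility requires all roots to lie outside the unit circle, i.e. |z| > 1 for every root.
Set 1 + (1.409) z + (-0.707) z^2 = 0, i.e. a z^2 + b z + c = 0 with a = -0.707, b = 1.409, c = 1.
Discriminant D = b^2 - 4ac = (1.409)^2 - 4*(-0.707)*1 = 1.985281 - (-2.828) = 4.813281.
D >= 0, so the roots are real: z = (-b +/- sqrt(D)) / (2a) = (-1.409 +/- 2.193919) / (-1.414).
  z_1 = (-1.409 + 2.193919) / (-1.414) = -0.5551,   |z_1| = 0.5551.
  z_2 = (-1.409 - 2.193919) / (-1.414) = 2.548,   |z_2| = 2.548.
Moduli of all roots: 0.5551, 2.5480.
All moduli strictly greater than 1? No.
Verdict: Not invertible.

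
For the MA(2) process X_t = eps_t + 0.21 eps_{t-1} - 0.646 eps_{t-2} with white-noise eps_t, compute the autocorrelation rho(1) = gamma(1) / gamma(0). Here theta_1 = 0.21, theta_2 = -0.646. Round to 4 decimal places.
\rho(1) = 0.0509

For an MA(q) process with theta_0 = 1, the autocovariance is
  gamma(k) = sigma^2 * sum_{i=0..q-k} theta_i * theta_{i+k},
and rho(k) = gamma(k) / gamma(0). Sigma^2 cancels.
  numerator   = (1)*(0.21) + (0.21)*(-0.646) = 0.07434.
  denominator = (1)^2 + (0.21)^2 + (-0.646)^2 = 1.461416.
  rho(1) = 0.07434 / 1.461416 = 0.0509.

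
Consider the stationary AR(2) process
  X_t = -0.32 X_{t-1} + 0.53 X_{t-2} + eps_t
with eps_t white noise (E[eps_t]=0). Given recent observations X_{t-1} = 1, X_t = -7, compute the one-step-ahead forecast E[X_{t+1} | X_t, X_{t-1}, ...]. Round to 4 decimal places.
E[X_{t+1} \mid \mathcal F_t] = 2.7700

For an AR(p) model X_t = c + sum_i phi_i X_{t-i} + eps_t, the
one-step-ahead conditional mean is
  E[X_{t+1} | X_t, ...] = c + sum_i phi_i X_{t+1-i}.
Substitute known values:
  E[X_{t+1} | ...] = (-0.32) * (-7) + (0.53) * (1)
                   = 2.7700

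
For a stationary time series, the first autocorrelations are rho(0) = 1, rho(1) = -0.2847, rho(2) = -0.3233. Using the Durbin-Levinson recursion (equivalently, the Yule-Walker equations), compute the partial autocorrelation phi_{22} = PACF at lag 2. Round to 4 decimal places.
\phi_{22} = -0.4400

The PACF at lag k is phi_{kk}, the last component of the solution
to the Yule-Walker system G_k phi = r_k where
  (G_k)_{ij} = rho(|i - j|), (r_k)_i = rho(i), i,j = 1..k.
Equivalently, Durbin-Levinson gives phi_{kk} iteratively:
  phi_{11} = rho(1)
  phi_{kk} = [rho(k) - sum_{j=1..k-1} phi_{k-1,j} rho(k-j)]
            / [1 - sum_{j=1..k-1} phi_{k-1,j} rho(j)],
  phi_{k,j} = phi_{k-1,j} - phi_{kk} phi_{k-1,k-j},  j = 1..k-1.
Step k = 1:
  phi_11 = rho(1) = -0.2847.
Step k = 2:
  phi_22 = [rho(2) - phi_11 rho(1)] / [1 - phi_11 rho(1)] = [-0.3233 - (-0.2847)(-0.2847)] / [1 - (-0.2847)(-0.2847)]
         = -0.40435409 / 0.91894591 = -0.44.
Therefore phi_{22} = -0.4400.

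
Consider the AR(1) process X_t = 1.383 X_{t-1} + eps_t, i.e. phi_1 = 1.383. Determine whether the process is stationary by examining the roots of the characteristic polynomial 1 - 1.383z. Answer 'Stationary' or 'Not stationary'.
\text{Not stationary}

The AR(p) characteristic polynomial is P(z) = 1 - 1.383z.
Stationarity requires all roots to lie outside the unit circle, i.e. |z| > 1 for every root.
This is linear in z: 1 + (-1.383) z = 0  =>  z = -1/(-1.383) = 0.723066,  |z| = 0.723066.
Moduli of all roots: 0.7231.
All moduli strictly greater than 1? No.
Verdict: Not stationary.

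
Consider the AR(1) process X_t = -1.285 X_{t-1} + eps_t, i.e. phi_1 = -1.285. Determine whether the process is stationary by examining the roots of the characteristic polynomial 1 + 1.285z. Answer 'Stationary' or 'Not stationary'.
\text{Not stationary}

The AR(p) characteristic polynomial is P(z) = 1 + 1.285z.
Stationarity requires all roots to lie outside the unit circle, i.e. |z| > 1 for every root.
This is linear in z: 1 + (1.285) z = 0  =>  z = -1/(1.285) = -0.77821,  |z| = 0.77821.
Moduli of all roots: 0.7782.
All moduli strictly greater than 1? No.
Verdict: Not stationary.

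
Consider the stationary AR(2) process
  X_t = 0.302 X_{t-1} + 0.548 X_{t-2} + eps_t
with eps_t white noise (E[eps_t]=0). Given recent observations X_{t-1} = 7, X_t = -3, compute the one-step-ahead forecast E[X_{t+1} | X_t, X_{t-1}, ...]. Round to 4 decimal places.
E[X_{t+1} \mid \mathcal F_t] = 2.9300

For an AR(p) model X_t = c + sum_i phi_i X_{t-i} + eps_t, the
one-step-ahead conditional mean is
  E[X_{t+1} | X_t, ...] = c + sum_i phi_i X_{t+1-i}.
Substitute known values:
  E[X_{t+1} | ...] = (0.302) * (-3) + (0.548) * (7)
                   = 2.9300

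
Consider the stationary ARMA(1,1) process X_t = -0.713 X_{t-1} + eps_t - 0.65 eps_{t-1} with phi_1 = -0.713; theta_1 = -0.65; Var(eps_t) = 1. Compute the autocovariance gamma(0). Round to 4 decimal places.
\gamma(0) = 4.7788

Multiply the model equation by X_{t-k} and take expectations. With theta_0 = psi_0 = 1 and psi_j the MA(infinity) weights, this gives
  gamma(k) - sum_i phi_i gamma(k-i) = c_k,
  c_k = sigma^2 * sum_{j=k..q} theta_j psi_{j-k}   (c_k = 0 for k > q),
using gamma(-m) = gamma(m).
psi-weights needed (psi_j = theta_j + sum_i phi_i psi_{j-i}):
  psi_1 = theta_1 + phi_1 = -0.65 + (-0.713) = -1.363
Right-hand sides:
  c_0 = sigma^2 (1 + theta_1 psi_1) = 1 * (1 + (-0.65)(-1.363)) = 1 * 1.88595 = 1.88595
  c_1 = sigma^2 theta_1 = 1 * (-0.65) = -0.65
  c_2 = 0
Equations for k = 0 and k = 1 (AR order 1):
  gamma(0) = phi_1 gamma(1) + c_0
  gamma(1) = phi_1 gamma(0) + c_1
Substituting the second into the first: gamma(0) (1 - phi_1^2) = c_0 + phi_1 c_1, so
  gamma(0) = (c_0 + phi_1 c_1) / (1 - phi_1^2) = (1.88595 + (-0.713)(-0.65)) / (1 - (-0.713)^2) = 2.3494 / 0.491631 = 4.778787.
Therefore gamma(0) = 4.7788 (to 4 decimal places).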